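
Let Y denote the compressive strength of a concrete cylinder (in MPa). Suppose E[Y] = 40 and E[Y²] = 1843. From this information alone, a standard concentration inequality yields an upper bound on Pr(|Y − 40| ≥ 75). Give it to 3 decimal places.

0.043

The first two moments determine the variance, so Chebyshev's inequality is the sharpest standard bound available.
Var(Y) = E[Y²] − (E[Y])² = 1843 − 1600 = 243.
Chebyshev's inequality: Pr(|Y − μ| ≥ t) ≤ Var(Y)/t² = 243/5625 = 0.0432.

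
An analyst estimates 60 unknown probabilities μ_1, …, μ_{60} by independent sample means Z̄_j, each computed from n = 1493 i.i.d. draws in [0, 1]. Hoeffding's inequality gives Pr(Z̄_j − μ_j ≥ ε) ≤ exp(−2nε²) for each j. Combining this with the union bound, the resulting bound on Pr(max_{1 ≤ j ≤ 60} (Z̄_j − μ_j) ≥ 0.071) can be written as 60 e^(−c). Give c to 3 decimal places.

Union bound over the 60 events: Pr(max_{1 ≤ j ≤ 60} (Z̄_j − μ_j) ≥ 0.071) ≤ 60·exp(−2nε²) = 60 exp(−2·1493·0.071²).
So c = 2·1493·0.071² = 15.0524.

15.052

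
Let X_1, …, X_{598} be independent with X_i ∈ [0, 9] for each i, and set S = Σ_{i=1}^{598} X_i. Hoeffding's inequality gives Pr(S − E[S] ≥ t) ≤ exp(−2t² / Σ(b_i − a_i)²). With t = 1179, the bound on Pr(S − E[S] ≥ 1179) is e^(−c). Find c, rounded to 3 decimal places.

Σ(b_i − a_i)² = 598·(9)² = 48438.
c = 2t²/48438 = 2·1179²/48438 = 57.3946.

57.395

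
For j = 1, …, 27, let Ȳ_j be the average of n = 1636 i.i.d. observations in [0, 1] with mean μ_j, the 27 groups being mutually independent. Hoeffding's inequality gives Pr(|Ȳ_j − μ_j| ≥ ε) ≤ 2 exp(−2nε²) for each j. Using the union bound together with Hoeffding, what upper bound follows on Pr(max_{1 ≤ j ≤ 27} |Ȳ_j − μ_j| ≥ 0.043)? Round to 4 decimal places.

Per-experiment Hoeffding bound: 2·exp(−2·1636·0.043²) = 2·exp(−6.04993) = 0.0047161.
Union bound over 27 events: 27·0.0047161 = 0.12733.

0.1273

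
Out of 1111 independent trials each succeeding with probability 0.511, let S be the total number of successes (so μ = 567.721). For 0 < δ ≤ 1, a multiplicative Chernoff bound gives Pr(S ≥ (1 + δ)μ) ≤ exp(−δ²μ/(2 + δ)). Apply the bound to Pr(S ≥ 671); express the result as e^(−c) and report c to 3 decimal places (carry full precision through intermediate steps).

Write 671 = (1 + δ)μ, so δ = 671/567.721 − 1 = 0.1819186…
Then the exponent is δ²μ/(2 + δ) = (671 − μ)² / (μ·(2 + δ)) = 8.610940.

8.611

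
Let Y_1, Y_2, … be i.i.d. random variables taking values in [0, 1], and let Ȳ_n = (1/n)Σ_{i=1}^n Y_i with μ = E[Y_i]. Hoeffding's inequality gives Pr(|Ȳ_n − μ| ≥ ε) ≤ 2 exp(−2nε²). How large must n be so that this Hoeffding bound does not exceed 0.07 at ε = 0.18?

Require 2·exp(−2nε²) ≤ 0.07, i.e. 2nε² ≥ ln(2/0.07) = 3.352407.
So n ≥ 3.352407 / (2·0.18²) = 51.735.
The smallest integer n is 52.

52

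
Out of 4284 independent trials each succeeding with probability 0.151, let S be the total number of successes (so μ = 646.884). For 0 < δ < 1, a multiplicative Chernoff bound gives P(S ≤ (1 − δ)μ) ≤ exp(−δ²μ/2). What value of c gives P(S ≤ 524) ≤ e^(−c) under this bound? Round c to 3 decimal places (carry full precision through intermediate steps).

Write 524 = (1 − δ)μ, so δ = 1 − 524/646.884 = 0.189963…
Then the exponent is δ²μ/2 = (μ − 524)²/(2μ) = 11.671704.

11.672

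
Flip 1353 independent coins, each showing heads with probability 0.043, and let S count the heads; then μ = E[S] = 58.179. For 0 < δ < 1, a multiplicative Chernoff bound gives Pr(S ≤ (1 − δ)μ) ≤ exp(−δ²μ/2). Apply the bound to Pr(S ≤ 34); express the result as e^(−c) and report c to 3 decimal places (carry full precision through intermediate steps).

5.024

Write 34 = (1 − δ)μ, so δ = 1 − 34/58.179 = 0.4155967…
Then the exponent is δ²μ/2 = (μ − 34)²/(2μ) = 5.024356.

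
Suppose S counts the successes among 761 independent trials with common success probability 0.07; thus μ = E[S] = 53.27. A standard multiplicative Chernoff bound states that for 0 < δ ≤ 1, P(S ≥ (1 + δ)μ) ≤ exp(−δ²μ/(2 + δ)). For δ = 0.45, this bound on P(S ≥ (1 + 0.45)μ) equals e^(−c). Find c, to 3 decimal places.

c = δ²μ/(2 + δ) = 0.45²·53.27/(2 + 0.45) = 4.4029.

4.403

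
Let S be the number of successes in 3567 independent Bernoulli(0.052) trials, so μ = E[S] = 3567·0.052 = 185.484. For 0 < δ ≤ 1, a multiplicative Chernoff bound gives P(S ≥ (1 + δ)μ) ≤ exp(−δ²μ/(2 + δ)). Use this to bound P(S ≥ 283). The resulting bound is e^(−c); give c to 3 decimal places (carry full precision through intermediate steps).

20.298

Write 283 = (1 + δ)μ, so δ = 283/185.484 − 1 = 0.5257381…
Then the exponent is δ²μ/(2 + δ) = (283 − μ)² / (μ·(2 + δ)) = 20.298175.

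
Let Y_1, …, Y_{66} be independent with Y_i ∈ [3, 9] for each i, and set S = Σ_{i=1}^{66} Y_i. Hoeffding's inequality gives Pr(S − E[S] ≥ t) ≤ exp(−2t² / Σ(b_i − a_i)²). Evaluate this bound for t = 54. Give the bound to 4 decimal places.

Σ(b_i − a_i)² = 66·(6)² = 2376.
Exponent = 2·54²/2376 = 2.4545.
Bound = exp(−2.4545) = 0.08590.

0.0859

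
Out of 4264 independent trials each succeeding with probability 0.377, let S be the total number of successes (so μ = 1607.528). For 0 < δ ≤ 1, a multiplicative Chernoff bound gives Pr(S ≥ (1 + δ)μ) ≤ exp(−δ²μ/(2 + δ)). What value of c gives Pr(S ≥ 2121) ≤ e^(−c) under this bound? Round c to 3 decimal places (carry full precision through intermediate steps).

70.712

Write 2121 = (1 + δ)μ, so δ = 2121/1607.528 − 1 = 0.3194171…
Then the exponent is δ²μ/(2 + δ) = (2121 − μ)² / (μ·(2 + δ)) = 70.712489.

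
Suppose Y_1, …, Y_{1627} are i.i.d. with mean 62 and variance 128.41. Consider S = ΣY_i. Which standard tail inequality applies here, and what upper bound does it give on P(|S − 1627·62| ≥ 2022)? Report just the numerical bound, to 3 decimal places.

With mean and variance of each term known, Chebyshev's inequality bounds the deviation of the sum (or sample mean).
Var(S) = n·Var(Y_i) = 1627·128.41 = 208923.07.
Chebyshev: P(|S − 1627·62| ≥ 2022) ≤ Var(S)/2022² = 208923.07/4088484 = 0.0511.

0.051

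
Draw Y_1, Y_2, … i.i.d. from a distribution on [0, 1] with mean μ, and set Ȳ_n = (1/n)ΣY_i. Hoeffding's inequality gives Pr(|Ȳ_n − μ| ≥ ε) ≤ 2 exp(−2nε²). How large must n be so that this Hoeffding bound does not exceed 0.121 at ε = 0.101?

138

Require 2·exp(−2nε²) ≤ 0.121, i.e. 2nε² ≥ ln(2/0.121) = 2.805112.
So n ≥ 2.805112 / (2·0.101²) = 137.492.
The smallest integer n is 138.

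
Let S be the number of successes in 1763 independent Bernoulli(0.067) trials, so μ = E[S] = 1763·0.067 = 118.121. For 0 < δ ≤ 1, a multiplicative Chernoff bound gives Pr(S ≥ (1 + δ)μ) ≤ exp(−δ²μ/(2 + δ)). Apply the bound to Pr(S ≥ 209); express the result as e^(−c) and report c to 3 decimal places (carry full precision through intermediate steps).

25.248

Write 209 = (1 + δ)μ, so δ = 209/118.121 − 1 = 0.7693721…
Then the exponent is δ²μ/(2 + δ) = (209 − μ)² / (μ·(2 + δ)) = 25.247516.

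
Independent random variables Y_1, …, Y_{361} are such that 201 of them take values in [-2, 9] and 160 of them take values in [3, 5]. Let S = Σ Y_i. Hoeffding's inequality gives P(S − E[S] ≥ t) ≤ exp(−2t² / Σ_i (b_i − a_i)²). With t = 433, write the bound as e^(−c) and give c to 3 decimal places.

15.023

Σ(b_i − a_i)² = 201·11² + 160·2² = 24961.
c = 2t² / 24961 = 2·433² / 24961 = 15.0226.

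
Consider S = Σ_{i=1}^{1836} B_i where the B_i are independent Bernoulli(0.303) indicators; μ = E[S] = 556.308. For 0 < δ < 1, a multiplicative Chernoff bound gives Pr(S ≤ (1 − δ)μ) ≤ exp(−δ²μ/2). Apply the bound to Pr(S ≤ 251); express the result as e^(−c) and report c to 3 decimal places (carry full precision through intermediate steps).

Write 251 = (1 − δ)μ, so δ = 1 − 251/556.308 = 0.5488111…
Then the exponent is δ²μ/2 = (μ − 251)²/(2μ) = 83.778208.

83.778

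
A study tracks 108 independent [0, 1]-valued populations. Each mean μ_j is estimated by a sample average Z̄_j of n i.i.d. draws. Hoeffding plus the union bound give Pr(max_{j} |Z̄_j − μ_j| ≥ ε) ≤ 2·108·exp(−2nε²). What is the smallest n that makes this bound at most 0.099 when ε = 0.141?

Need 2·108·exp(−2nε²) ≤ 0.099, i.e. exp(−2nε²) ≤ 0.099/216.
So 2nε² ≥ ln(216/0.099) = 7.687914.
Hence n ≥ 7.687914/(2·0.141²) = 193.348.
The smallest integer n is 194.

194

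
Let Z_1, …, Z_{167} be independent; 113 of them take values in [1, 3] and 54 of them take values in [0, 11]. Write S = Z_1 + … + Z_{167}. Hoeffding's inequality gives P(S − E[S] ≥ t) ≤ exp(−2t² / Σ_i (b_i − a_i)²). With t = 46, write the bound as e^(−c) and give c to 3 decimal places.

0.606

Σ(b_i − a_i)² = 113·2² + 54·11² = 6986.
c = 2t² / 6986 = 2·46² / 6986 = 0.6058.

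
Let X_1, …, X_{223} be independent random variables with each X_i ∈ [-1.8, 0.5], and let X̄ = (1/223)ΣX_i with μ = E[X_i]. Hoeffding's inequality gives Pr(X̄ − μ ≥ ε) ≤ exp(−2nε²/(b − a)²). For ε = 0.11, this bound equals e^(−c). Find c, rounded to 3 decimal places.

c = 2nε²/(b − a)² = 2·223·0.11² / 2.3² = 1.0202.

1.020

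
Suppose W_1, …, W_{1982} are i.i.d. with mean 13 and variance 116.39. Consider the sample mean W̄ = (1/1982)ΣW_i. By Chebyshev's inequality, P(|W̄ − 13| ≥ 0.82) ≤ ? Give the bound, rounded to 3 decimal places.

Var(W̄) = Var(W_i)/n = 116.39/1982 = 0.058724.
Chebyshev: P(|W̄ − 13| ≥ 0.82) ≤ Var(W̄)/(0.82)² = 116.39/(1982·0.82²) = 0.0873.

0.087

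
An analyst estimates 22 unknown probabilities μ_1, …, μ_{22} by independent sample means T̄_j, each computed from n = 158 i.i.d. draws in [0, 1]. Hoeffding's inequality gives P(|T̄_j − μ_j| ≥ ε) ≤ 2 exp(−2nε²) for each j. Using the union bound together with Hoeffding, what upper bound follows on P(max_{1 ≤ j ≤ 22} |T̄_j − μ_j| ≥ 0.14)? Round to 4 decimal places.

0.0899

Per-experiment Hoeffding bound: 2·exp(−2·158·0.14²) = 2·exp(−6.19360) = 0.0040849.
Union bound over 22 events: 22·0.0040849 = 0.08987.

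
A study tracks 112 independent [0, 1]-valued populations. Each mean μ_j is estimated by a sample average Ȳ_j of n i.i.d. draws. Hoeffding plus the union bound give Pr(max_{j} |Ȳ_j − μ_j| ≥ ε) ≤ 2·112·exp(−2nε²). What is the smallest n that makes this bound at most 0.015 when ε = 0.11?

398

Need 2·112·exp(−2nε²) ≤ 0.015, i.e. exp(−2nε²) ≤ 0.015/224.
So 2nε² ≥ ln(224/0.015) = 9.611351.
Hence n ≥ 9.611351/(2·0.11²) = 397.163.
The smallest integer n is 398.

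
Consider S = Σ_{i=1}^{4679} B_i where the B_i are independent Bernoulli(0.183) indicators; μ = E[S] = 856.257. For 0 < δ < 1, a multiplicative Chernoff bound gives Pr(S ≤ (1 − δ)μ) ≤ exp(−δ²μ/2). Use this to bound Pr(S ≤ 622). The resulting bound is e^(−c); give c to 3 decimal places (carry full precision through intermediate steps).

Write 622 = (1 − δ)μ, so δ = 1 − 622/856.257 = 0.2735826…
Then the exponent is δ²μ/2 = (μ − 622)²/(2μ) = 32.044317.

32.044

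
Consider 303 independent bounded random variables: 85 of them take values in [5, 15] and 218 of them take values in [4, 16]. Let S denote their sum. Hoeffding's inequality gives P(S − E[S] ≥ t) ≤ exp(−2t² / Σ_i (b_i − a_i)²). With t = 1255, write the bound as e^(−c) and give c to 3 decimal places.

Σ(b_i − a_i)² = 85·10² + 218·12² = 39892.
c = 2t² / 39892 = 2·1255² / 39892 = 78.9645.

78.964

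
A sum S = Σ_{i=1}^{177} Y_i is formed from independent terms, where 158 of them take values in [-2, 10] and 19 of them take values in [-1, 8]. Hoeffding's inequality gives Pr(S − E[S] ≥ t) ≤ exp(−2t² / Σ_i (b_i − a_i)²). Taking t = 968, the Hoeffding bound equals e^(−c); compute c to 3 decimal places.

77.150

Σ(b_i − a_i)² = 158·12² + 19·9² = 24291.
c = 2t² / 24291 = 2·968² / 24291 = 77.1499.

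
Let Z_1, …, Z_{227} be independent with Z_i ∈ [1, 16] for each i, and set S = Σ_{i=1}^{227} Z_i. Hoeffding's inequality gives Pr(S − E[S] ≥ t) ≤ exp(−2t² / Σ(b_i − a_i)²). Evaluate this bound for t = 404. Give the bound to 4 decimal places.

0.0017

Σ(b_i − a_i)² = 227·(15)² = 51075.
Exponent = 2·404²/51075 = 6.3912.
Bound = exp(−6.3912) = 0.00168.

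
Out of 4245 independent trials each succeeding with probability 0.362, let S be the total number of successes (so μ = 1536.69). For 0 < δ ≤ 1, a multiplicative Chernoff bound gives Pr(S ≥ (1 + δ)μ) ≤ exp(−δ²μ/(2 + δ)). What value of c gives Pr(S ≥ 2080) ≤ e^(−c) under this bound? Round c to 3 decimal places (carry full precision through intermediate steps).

Write 2080 = (1 + δ)μ, so δ = 2080/1536.69 − 1 = 0.3535586…
Then the exponent is δ²μ/(2 + δ) = (2080 − μ)² / (μ·(2 + δ)) = 81.617655.

81.618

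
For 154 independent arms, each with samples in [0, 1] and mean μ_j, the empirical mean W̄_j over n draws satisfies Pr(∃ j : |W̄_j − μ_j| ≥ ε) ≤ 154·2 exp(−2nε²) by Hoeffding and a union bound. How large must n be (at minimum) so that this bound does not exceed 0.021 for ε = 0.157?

195

Need 2·154·exp(−2nε²) ≤ 0.021, i.e. exp(−2nε²) ≤ 0.021/308.
So 2nε² ≥ ln(308/0.021) = 9.593333.
Hence n ≥ 9.593333/(2·0.157²) = 194.599.
The smallest integer n is 195.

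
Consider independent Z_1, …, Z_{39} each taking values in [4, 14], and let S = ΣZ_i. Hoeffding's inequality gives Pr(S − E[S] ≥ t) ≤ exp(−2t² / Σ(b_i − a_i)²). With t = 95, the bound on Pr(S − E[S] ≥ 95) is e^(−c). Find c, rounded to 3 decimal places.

4.628

Σ(b_i − a_i)² = 39·(10)² = 3900.
c = 2t²/3900 = 2·95²/3900 = 4.6282.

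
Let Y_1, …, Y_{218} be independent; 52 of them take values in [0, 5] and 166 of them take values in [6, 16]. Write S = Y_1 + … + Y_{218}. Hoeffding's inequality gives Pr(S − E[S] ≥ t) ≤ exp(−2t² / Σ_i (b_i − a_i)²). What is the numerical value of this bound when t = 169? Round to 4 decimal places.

0.0411

Σ(b_i − a_i)² = 52·5² + 166·10² = 17900.
Exponent = 2·169² / 17900 = 3.19117.
Bound = exp(−3.19117) = 0.04112.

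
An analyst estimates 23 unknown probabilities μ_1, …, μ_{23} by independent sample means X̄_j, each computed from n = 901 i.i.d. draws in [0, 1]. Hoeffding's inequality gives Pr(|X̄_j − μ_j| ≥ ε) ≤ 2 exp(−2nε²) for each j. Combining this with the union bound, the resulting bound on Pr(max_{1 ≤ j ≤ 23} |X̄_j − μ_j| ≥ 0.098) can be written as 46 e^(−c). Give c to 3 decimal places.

Union bound over the 23 events: Pr(max_{1 ≤ j ≤ 23} |X̄_j − μ_j| ≥ 0.098) ≤ 23·2·exp(−2nε²) = 46 exp(−2·901·0.098²).
So c = 2·901·0.098² = 17.3064.

17.306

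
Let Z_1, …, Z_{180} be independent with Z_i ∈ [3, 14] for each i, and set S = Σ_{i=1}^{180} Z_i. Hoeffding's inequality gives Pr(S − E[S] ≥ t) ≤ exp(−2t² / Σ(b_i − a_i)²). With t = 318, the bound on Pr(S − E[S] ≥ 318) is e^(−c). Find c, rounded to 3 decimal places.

9.286

Σ(b_i − a_i)² = 180·(11)² = 21780.
c = 2t²/21780 = 2·318²/21780 = 9.2860.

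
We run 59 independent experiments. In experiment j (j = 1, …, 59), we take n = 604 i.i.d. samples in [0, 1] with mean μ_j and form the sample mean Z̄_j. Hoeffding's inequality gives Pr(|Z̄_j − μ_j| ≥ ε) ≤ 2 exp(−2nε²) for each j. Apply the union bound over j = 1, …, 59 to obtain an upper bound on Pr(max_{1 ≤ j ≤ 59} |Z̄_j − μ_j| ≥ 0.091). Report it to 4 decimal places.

Per-experiment Hoeffding bound: 2·exp(−2·604·0.091²) = 2·exp(−10.00345) = 0.000090487.
Union bound over 59 events: 59·0.000090487 = 0.00534.

0.0053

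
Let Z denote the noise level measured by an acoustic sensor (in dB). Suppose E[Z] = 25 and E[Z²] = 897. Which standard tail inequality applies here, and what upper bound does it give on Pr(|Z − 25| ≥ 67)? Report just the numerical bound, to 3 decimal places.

0.061

The first two moments determine the variance, so Chebyshev's inequality is the sharpest standard bound available.
Var(Z) = E[Z²] − (E[Z])² = 897 − 625 = 272.
Chebyshev's inequality: Pr(|Z − μ| ≥ t) ≤ Var(Z)/t² = 272/4489 = 0.0606.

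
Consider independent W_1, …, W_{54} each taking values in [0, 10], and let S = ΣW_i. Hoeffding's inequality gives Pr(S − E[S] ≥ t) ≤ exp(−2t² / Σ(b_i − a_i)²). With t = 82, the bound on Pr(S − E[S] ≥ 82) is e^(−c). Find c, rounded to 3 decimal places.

Σ(b_i − a_i)² = 54·(10)² = 5400.
c = 2t²/5400 = 2·82²/5400 = 2.4904.

2.490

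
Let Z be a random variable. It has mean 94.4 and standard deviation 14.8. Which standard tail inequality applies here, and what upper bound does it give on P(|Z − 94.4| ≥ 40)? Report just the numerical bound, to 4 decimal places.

0.1369

Mean and variance are known, so Chebyshev's inequality applies.
Chebyshev: P(|Z − μ| ≥ t) ≤ Var(Z)/t².
Var(Z) = σ² = 14.8² = 219.04.
Bound = 219.04 / 1600 = 0.1369.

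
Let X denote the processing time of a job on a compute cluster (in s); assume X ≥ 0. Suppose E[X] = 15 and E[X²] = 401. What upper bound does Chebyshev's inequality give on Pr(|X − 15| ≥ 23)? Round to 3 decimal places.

0.333

Var(X) = E[X²] − (E[X])² = 401 − 225 = 176.
Chebyshev's inequality: Pr(|X − μ| ≥ t) ≤ Var(X)/t² = 176/529 = 0.3327.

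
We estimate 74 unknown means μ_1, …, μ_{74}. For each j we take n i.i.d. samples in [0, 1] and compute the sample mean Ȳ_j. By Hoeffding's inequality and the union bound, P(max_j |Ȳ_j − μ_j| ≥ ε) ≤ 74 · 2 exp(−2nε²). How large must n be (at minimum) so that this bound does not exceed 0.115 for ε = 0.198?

92

Need 2·74·exp(−2nε²) ≤ 0.115, i.e. exp(−2nε²) ≤ 0.115/148.
So 2nε² ≥ ln(148/0.115) = 7.160035.
Hence n ≥ 7.160035/(2·0.198²) = 91.318.
The smallest integer n is 92.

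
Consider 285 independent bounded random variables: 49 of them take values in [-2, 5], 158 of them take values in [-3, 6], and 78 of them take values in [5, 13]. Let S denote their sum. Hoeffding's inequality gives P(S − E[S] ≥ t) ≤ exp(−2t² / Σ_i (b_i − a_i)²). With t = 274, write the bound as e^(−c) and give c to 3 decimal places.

Σ(b_i − a_i)² = 49·7² + 158·9² + 78·8² = 20191.
c = 2t² / 20191 = 2·274² / 20191 = 7.4366.

7.437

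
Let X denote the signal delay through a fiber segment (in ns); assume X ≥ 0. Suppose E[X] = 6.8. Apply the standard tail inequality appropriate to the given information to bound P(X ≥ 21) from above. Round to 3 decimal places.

Only the mean of a non-negative variable is known, so Markov's inequality is the applicable tail bound.
Markov's inequality: for a non-negative random variable, P(X ≥ a) ≤ E[X]/a.
Here E[X] = 6.8 and a = 21, so the bound is 6.8/21 = 0.3238.

0.324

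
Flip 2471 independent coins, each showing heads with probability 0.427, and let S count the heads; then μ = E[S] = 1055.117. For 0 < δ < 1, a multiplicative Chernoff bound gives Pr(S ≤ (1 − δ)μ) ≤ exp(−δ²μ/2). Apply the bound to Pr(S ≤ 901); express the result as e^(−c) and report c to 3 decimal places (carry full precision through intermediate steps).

11.256

Write 901 = (1 − δ)μ, so δ = 1 − 901/1055.117 = 0.1460663…
Then the exponent is δ²μ/2 = (μ − 901)²/(2μ) = 11.255647.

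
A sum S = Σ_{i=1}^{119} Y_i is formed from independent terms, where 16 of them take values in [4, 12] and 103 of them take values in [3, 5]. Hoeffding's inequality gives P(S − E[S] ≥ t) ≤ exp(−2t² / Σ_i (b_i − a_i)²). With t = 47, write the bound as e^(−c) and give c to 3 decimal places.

3.077

Σ(b_i − a_i)² = 16·8² + 103·2² = 1436.
c = 2t² / 1436 = 2·47² / 1436 = 3.0766.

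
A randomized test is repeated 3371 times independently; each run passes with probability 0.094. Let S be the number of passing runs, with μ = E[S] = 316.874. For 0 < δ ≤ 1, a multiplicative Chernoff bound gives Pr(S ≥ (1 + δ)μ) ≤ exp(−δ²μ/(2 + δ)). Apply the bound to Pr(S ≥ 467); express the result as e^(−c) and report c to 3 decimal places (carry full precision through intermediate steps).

28.752

Write 467 = (1 + δ)μ, so δ = 467/316.874 − 1 = 0.4737719…
Then the exponent is δ²μ/(2 + δ) = (467 − μ)² / (μ·(2 + δ)) = 28.751835.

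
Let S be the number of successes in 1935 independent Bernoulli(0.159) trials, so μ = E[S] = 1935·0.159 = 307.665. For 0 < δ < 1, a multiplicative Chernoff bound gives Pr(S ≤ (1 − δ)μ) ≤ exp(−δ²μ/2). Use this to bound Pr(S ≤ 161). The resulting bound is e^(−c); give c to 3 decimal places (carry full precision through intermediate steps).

34.958

Write 161 = (1 − δ)μ, so δ = 1 − 161/307.665 = 0.4767036…
Then the exponent is δ²μ/2 = (μ − 161)²/(2μ) = 34.957864.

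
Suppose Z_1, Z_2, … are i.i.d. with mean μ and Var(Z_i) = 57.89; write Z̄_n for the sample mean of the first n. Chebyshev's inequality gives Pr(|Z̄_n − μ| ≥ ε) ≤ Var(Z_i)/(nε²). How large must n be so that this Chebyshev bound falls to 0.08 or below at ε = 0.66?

1662

Require 57.89/(n·0.66²) ≤ 0.08, i.e. n ≥ 57.89/(0.08·0.66²) = 1661.214.
The smallest integer n is 1662.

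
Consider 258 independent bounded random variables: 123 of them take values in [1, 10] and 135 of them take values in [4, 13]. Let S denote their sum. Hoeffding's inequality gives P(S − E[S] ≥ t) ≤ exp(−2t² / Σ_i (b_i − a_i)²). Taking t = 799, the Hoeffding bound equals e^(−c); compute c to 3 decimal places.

61.097

Σ(b_i − a_i)² = 123·9² + 135·9² = 20898.
c = 2t² / 20898 = 2·799² / 20898 = 61.0969.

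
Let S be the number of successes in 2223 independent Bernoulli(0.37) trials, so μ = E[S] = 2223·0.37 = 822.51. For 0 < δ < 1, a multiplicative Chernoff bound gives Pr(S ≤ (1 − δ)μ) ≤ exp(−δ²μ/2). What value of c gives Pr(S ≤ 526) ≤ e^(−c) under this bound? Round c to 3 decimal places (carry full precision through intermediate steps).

53.445

Write 526 = (1 − δ)μ, so δ = 1 − 526/822.51 = 0.3604941…
Then the exponent is δ²μ/2 = (μ − 526)²/(2μ) = 53.445052.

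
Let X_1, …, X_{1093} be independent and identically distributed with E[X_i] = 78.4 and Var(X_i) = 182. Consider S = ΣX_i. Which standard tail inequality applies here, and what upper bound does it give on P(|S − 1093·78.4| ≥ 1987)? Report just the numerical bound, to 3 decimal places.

0.050

With mean and variance of each term known, Chebyshev's inequality bounds the deviation of the sum (or sample mean).
Var(S) = n·Var(X_i) = 1093·182 = 198926.
Chebyshev: P(|S − 1093·78.4| ≥ 1987) ≤ Var(S)/1987² = 198926/3948169 = 0.0504.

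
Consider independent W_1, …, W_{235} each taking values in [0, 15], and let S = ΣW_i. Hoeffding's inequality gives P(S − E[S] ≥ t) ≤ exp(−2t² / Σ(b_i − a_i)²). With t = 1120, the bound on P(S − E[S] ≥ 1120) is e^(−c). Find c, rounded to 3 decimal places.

Σ(b_i − a_i)² = 235·(15)² = 52875.
c = 2t²/52875 = 2·1120²/52875 = 47.4478.

47.448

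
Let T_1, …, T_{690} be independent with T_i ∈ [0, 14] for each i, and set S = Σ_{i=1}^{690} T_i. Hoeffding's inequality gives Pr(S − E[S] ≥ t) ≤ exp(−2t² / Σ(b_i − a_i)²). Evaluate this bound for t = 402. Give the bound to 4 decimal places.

Σ(b_i − a_i)² = 690·(14)² = 135240.
Exponent = 2·402²/135240 = 2.3899.
Bound = exp(−2.3899) = 0.09164.

0.0916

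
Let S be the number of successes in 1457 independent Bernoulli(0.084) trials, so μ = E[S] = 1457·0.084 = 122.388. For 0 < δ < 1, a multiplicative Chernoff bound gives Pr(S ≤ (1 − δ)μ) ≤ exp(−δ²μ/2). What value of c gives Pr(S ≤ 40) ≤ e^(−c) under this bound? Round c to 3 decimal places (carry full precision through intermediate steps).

27.731

Write 40 = (1 − δ)μ, so δ = 1 − 40/122.388 = 0.6731706…
Then the exponent is δ²μ/2 = (μ − 40)²/(2μ) = 27.730589.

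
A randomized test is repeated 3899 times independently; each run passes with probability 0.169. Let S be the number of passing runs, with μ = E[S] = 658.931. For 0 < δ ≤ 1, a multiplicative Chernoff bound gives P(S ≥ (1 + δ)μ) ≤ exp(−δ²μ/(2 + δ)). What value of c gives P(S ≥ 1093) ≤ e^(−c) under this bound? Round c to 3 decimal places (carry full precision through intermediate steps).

107.548

Write 1093 = (1 + δ)μ, so δ = 1093/658.931 − 1 = 0.6587473…
Then the exponent is δ²μ/(2 + δ) = (1093 − μ)² / (μ·(2 + δ)) = 107.547556.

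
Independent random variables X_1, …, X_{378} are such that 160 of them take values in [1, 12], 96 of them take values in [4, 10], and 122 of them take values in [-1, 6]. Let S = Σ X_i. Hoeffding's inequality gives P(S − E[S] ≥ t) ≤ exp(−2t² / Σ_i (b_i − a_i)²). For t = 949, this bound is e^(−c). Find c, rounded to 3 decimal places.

62.555

Σ(b_i − a_i)² = 160·11² + 96·6² + 122·7² = 28794.
c = 2t² / 28794 = 2·949² / 28794 = 62.5548.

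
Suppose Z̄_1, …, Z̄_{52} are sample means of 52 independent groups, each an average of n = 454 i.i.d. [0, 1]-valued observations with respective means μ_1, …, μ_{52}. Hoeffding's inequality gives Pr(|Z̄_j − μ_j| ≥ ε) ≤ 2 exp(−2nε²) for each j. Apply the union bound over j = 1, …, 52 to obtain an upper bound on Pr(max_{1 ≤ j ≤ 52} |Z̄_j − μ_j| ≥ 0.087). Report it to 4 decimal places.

Per-experiment Hoeffding bound: 2·exp(−2·454·0.087²) = 2·exp(−6.87265) = 0.0020715.
Union bound over 52 events: 52·0.0020715 = 0.10772.

0.1077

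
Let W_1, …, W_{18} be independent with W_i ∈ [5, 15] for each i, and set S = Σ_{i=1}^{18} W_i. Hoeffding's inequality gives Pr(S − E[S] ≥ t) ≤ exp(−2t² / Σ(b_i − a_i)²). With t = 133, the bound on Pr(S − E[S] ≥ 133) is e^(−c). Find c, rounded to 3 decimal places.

Σ(b_i − a_i)² = 18·(10)² = 1800.
c = 2t²/1800 = 2·133²/1800 = 19.6544.

19.654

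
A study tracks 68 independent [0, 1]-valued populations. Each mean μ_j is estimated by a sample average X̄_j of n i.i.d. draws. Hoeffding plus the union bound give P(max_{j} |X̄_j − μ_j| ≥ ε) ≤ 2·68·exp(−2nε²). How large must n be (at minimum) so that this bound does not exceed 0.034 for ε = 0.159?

165

Need 2·68·exp(−2nε²) ≤ 0.034, i.e. exp(−2nε²) ≤ 0.034/136.
So 2nε² ≥ ln(136/0.034) = 8.294050.
Hence n ≥ 8.294050/(2·0.159²) = 164.037.
The smallest integer n is 165.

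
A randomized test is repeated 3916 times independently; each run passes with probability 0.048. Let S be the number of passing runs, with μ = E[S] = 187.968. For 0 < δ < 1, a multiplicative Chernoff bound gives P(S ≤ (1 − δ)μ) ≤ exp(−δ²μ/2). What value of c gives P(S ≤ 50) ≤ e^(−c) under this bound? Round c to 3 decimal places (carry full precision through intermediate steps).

Write 50 = (1 − δ)μ, so δ = 1 − 50/187.968 = 0.7339973…
Then the exponent is δ²μ/2 = (μ − 50)²/(2μ) = 50.634068.

50.634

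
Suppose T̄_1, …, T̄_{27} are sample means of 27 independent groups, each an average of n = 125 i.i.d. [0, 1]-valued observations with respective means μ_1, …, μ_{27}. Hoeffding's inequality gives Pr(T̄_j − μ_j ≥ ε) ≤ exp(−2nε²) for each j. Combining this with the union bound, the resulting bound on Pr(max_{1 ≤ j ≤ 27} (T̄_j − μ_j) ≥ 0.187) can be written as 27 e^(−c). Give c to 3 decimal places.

8.742

Union bound over the 27 events: Pr(max_{1 ≤ j ≤ 27} (T̄_j − μ_j) ≥ 0.187) ≤ 27·exp(−2nε²) = 27 exp(−2·125·0.187²).
So c = 2·125·0.187² = 8.7423.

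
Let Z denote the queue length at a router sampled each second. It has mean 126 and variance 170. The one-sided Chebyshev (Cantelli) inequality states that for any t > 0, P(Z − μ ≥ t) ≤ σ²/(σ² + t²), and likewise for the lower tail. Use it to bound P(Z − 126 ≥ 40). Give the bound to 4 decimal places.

Here σ² = 170 and t = 40, so σ² + t² = 1770.
Cantelli's bound: 170/1770 = 0.0960.

0.0960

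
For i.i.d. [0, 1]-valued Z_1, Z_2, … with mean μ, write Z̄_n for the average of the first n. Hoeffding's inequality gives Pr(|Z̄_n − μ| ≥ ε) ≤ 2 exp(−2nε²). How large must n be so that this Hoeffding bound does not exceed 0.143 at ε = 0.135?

73

Require 2·exp(−2nε²) ≤ 0.143, i.e. 2nε² ≥ ln(2/0.143) = 2.638058.
So n ≥ 2.638058 / (2·0.135²) = 72.375.
The smallest integer n is 73.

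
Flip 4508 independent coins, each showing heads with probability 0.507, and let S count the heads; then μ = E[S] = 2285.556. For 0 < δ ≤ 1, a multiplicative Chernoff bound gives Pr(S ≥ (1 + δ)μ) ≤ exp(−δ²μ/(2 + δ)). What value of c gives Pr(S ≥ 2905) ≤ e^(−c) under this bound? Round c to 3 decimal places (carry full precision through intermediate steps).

Write 2905 = (1 + δ)μ, so δ = 2905/2285.556 − 1 = 0.2710255…
Then the exponent is δ²μ/(2 + δ) = (2905 − μ)² / (μ·(2 + δ)) = 73.924811.

73.925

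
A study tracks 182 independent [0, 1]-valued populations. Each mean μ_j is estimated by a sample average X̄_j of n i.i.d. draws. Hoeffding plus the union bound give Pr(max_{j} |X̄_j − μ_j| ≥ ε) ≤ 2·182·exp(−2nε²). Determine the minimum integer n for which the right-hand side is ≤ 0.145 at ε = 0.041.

2329

Need 2·182·exp(−2nε²) ≤ 0.145, i.e. exp(−2nε²) ≤ 0.145/364.
So 2nε² ≥ ln(364/0.145) = 7.828175.
Hence n ≥ 7.828175/(2·0.041²) = 2328.428.
The smallest integer n is 2329.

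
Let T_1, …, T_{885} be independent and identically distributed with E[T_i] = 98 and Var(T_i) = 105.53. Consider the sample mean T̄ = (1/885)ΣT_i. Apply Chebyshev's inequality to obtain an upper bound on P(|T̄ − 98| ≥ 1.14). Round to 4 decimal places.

0.0918

Var(T̄) = Var(T_i)/n = 105.53/885 = 0.11924.
Chebyshev: P(|T̄ − 98| ≥ 1.14) ≤ Var(T̄)/(1.14)² = 105.53/(885·1.14²) = 0.0918.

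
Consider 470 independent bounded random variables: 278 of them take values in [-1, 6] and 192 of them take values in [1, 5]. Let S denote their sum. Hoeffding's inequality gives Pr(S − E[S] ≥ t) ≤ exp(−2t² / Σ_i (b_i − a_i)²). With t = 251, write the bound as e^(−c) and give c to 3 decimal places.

Σ(b_i − a_i)² = 278·7² + 192·4² = 16694.
c = 2t² / 16694 = 2·251² / 16694 = 7.5477.

7.548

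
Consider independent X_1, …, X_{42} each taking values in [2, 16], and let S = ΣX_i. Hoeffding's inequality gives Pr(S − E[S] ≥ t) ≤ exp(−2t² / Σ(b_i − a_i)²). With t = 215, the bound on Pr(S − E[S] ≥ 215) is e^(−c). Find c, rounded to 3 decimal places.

Σ(b_i − a_i)² = 42·(14)² = 8232.
c = 2t²/8232 = 2·215²/8232 = 11.2306.

11.231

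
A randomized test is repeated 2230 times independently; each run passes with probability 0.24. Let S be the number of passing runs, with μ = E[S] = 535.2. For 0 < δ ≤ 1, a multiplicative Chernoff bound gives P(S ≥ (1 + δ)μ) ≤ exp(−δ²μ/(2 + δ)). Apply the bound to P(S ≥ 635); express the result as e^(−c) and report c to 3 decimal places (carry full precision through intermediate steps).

8.511

Write 635 = (1 + δ)μ, so δ = 635/535.2 − 1 = 0.1864723…
Then the exponent is δ²μ/(2 + δ) = (635 − μ)² / (μ·(2 + δ)) = 8.511400.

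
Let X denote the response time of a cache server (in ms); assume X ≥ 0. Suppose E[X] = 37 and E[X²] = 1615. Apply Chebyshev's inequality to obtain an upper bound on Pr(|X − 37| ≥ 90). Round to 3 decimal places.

0.030

Var(X) = E[X²] − (E[X])² = 1615 − 1369 = 246.
Chebyshev's inequality: Pr(|X − μ| ≥ t) ≤ Var(X)/t² = 246/8100 = 0.0304.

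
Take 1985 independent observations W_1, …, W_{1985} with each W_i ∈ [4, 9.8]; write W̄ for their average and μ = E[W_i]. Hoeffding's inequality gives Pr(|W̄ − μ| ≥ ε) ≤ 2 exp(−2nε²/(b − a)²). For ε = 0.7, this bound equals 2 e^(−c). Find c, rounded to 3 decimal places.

c = 2nε²/(b − a)² = 2·1985·0.7² / 5.8² = 57.8270.

57.827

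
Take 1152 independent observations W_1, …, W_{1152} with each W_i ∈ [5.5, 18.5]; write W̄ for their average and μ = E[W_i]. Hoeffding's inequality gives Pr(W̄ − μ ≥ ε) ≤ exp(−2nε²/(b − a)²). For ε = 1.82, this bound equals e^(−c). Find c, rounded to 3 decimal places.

c = 2nε²/(b − a)² = 2·1152·1.82² / 13² = 45.1584.

45.158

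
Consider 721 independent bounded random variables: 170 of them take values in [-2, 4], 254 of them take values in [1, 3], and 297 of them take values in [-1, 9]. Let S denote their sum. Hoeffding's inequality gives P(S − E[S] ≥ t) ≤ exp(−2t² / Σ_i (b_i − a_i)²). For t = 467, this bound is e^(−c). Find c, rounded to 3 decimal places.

11.841

Σ(b_i − a_i)² = 170·6² + 254·2² + 297·10² = 36836.
c = 2t² / 36836 = 2·467² / 36836 = 11.8411.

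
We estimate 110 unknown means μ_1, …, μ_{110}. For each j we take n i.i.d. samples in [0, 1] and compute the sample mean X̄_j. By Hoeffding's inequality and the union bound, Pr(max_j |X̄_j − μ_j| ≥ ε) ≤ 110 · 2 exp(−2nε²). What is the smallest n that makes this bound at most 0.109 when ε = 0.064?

Need 2·110·exp(−2nε²) ≤ 0.109, i.e. exp(−2nε²) ≤ 0.109/220.
So 2nε² ≥ ln(220/0.109) = 7.610035.
Hence n ≥ 7.610035/(2·0.064²) = 928.959.
The smallest integer n is 929.

929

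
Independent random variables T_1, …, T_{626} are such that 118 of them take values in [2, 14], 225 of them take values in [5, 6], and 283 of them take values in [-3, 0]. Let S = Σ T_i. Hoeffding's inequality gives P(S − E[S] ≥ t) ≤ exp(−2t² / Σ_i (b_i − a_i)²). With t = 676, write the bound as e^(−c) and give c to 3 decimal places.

Σ(b_i − a_i)² = 118·12² + 225·1² + 283·3² = 19764.
c = 2t² / 19764 = 2·676² / 19764 = 46.2433.

46.243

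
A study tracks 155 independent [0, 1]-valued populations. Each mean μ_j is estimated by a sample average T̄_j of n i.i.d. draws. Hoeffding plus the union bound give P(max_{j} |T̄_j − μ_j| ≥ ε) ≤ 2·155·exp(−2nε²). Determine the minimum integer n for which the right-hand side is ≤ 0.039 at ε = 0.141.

226

Need 2·155·exp(−2nε²) ≤ 0.039, i.e. exp(−2nε²) ≤ 0.039/310.
So 2nε² ≥ ln(310/0.039) = 8.980766.
Hence n ≥ 8.980766/(2·0.141²) = 225.863.
The smallest integer n is 226.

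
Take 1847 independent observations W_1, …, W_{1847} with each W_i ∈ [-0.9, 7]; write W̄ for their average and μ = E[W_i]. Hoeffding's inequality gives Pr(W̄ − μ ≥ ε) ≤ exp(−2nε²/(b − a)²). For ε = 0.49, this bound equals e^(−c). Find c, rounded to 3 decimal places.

14.211

c = 2nε²/(b − a)² = 2·1847·0.49² / 7.9² = 14.2113.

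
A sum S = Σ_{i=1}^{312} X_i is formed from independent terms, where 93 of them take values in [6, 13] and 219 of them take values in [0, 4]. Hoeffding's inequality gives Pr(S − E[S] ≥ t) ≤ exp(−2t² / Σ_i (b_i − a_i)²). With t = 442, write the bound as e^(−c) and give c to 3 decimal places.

48.471

Σ(b_i − a_i)² = 93·7² + 219·4² = 8061.
c = 2t² / 8061 = 2·442² / 8061 = 48.4714.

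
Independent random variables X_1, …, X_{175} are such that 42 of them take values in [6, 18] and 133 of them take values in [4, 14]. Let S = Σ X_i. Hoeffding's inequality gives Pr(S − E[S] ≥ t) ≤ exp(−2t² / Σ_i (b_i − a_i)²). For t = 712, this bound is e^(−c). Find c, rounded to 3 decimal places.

Σ(b_i − a_i)² = 42·12² + 133·10² = 19348.
c = 2t² / 19348 = 2·712² / 19348 = 52.4027.

52.403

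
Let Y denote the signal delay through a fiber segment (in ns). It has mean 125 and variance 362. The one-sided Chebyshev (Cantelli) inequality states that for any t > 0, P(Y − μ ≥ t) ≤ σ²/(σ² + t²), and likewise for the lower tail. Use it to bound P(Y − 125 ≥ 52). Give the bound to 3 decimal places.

Here σ² = 362 and t = 52, so σ² + t² = 3066.
Cantelli's bound: 362/3066 = 0.1181.

0.118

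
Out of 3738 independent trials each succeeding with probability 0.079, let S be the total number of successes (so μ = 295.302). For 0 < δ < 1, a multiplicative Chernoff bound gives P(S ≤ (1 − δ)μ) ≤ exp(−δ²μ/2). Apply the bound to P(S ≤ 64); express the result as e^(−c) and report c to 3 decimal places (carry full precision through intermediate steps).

Write 64 = (1 − δ)μ, so δ = 1 − 64/295.302 = 0.7832727…
Then the exponent is δ²μ/2 = (μ − 64)²/(2μ) = 90.586273.

90.586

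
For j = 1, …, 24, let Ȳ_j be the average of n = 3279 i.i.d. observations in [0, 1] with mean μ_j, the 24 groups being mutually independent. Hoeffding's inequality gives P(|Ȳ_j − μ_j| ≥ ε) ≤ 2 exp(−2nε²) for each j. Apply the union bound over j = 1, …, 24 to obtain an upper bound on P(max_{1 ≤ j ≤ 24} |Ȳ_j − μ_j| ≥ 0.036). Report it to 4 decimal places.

Per-experiment Hoeffding bound: 2·exp(−2·3279·0.036²) = 2·exp(−8.49917) = 0.00040728.
Union bound over 24 events: 24·0.00040728 = 0.00977.

0.0098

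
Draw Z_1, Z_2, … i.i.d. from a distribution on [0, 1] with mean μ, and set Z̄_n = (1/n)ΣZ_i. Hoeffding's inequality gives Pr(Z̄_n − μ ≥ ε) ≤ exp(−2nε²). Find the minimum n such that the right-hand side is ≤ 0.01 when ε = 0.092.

273

Require exp(−2nε²) ≤ 0.01, i.e. 2nε² ≥ ln(1/0.01) = 4.605170.
So n ≥ 4.605170 / (2·0.092²) = 272.045.
The smallest integer n is 273.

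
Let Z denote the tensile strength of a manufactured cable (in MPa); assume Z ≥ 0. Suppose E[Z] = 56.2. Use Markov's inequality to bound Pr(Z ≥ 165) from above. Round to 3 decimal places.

Markov's inequality: for a non-negative random variable, Pr(Z ≥ a) ≤ E[Z]/a.
Here E[Z] = 56.2 and a = 165, so the bound is 56.2/165 = 0.3406.

0.341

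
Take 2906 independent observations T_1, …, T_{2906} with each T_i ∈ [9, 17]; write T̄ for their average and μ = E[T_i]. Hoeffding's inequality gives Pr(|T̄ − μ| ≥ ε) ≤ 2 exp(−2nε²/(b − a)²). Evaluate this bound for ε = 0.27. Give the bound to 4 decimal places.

0.0027

Exponent: 2nε²/(b − a)² = 2·2906·0.27² / 8² = 6.62023.
Bound = 2·exp(−6.62023) = 0.00267.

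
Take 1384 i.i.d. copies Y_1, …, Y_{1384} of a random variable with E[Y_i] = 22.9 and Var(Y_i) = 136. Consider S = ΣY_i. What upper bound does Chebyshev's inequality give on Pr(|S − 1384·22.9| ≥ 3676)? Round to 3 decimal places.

Var(S) = n·Var(Y_i) = 1384·136 = 188224.
Chebyshev: Pr(|S − 1384·22.9| ≥ 3676) ≤ Var(S)/3676² = 188224/13512976 = 0.0139.

0.014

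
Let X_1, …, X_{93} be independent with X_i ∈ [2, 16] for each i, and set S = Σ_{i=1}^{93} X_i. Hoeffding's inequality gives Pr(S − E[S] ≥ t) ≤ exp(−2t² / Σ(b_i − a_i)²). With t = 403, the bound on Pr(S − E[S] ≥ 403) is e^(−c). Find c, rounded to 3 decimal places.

Σ(b_i − a_i)² = 93·(14)² = 18228.
c = 2t²/18228 = 2·403²/18228 = 17.8197.

17.820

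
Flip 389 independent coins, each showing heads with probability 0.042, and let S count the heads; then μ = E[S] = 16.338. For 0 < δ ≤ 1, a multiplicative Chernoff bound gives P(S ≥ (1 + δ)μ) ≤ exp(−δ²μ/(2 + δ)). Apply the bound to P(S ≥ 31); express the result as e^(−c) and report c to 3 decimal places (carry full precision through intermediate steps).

Write 31 = (1 + δ)μ, so δ = 31/16.338 − 1 = 0.8974171…
Then the exponent is δ²μ/(2 + δ) = (31 − μ)² / (μ·(2 + δ)) = 4.541262.

4.541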